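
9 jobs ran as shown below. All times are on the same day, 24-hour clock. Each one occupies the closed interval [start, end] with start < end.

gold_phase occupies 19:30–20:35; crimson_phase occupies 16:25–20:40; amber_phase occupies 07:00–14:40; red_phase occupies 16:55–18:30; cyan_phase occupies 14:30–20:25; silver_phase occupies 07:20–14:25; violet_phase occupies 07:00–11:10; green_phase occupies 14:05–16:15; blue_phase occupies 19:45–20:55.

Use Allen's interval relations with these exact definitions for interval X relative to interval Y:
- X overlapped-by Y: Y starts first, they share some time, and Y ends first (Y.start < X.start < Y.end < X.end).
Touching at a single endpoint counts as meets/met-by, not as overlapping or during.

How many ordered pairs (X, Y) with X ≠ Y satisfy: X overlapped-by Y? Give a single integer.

Checking all 72 ordered pairs for relation 'overlapped-by'; matching pairs in alphabetical order:
(blue_phase, crimson_phase): blue_phase overlapped-by crimson_phase ✓
(blue_phase, cyan_phase): blue_phase overlapped-by cyan_phase ✓
(blue_phase, gold_phase): blue_phase overlapped-by gold_phase ✓
(crimson_phase, cyan_phase): crimson_phase overlapped-by cyan_phase ✓
(cyan_phase, amber_phase): cyan_phase overlapped-by amber_phase ✓
(cyan_phase, green_phase): cyan_phase overlapped-by green_phase ✓
(gold_phase, cyan_phase): gold_phase overlapped-by cyan_phase ✓
(green_phase, amber_phase): green_phase overlapped-by amber_phase ✓
(green_phase, silver_phase): green_phase overlapped-by silver_phase ✓
(silver_phase, violet_phase): silver_phase overlapped-by violet_phase ✓
Count: 10.

10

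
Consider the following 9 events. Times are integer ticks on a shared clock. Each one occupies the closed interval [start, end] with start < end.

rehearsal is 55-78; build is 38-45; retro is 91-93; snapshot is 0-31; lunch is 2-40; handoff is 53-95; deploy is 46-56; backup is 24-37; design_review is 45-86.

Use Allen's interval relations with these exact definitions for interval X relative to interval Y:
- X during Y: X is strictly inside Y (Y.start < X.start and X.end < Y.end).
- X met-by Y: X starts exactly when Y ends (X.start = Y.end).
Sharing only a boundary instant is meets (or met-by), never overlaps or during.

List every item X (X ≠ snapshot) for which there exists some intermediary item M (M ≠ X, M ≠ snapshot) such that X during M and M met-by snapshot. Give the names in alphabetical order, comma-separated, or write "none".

Target snapshot = [0, 31].
Intermediaries M with M met-by snapshot: none.
Union: none.

none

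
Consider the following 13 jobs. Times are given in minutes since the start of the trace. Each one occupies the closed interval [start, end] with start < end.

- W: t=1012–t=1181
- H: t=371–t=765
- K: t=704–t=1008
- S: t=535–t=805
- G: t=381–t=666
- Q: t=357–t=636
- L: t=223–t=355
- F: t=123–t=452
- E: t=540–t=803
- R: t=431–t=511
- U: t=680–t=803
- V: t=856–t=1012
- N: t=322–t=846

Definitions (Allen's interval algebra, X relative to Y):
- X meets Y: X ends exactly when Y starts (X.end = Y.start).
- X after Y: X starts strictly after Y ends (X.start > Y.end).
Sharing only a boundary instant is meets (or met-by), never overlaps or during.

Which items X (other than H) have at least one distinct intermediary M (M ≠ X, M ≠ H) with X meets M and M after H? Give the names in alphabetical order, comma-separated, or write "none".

Target H = [t=371, t=765].
Intermediaries M with M after H: V, W.
Via V — items with X meets V: none.
Via W — items with X meets W: V.
Union: V.

V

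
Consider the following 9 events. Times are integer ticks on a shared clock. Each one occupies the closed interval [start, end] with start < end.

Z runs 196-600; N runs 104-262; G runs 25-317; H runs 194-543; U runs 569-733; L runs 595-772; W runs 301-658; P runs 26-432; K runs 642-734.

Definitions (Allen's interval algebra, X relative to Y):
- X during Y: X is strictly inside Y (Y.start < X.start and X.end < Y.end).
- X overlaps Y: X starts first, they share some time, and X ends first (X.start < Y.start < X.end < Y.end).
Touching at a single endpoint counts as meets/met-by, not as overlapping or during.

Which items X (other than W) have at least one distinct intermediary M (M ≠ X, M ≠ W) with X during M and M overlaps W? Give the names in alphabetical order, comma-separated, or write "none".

Target W = [301, 658].
Intermediaries M with M overlaps W: G, H, P, Z.
Via G — items with X during G: N.
Via H — items with X during H: none.
Via P — items with X during P: N.
Via Z — items with X during Z: none.
Union: N.

N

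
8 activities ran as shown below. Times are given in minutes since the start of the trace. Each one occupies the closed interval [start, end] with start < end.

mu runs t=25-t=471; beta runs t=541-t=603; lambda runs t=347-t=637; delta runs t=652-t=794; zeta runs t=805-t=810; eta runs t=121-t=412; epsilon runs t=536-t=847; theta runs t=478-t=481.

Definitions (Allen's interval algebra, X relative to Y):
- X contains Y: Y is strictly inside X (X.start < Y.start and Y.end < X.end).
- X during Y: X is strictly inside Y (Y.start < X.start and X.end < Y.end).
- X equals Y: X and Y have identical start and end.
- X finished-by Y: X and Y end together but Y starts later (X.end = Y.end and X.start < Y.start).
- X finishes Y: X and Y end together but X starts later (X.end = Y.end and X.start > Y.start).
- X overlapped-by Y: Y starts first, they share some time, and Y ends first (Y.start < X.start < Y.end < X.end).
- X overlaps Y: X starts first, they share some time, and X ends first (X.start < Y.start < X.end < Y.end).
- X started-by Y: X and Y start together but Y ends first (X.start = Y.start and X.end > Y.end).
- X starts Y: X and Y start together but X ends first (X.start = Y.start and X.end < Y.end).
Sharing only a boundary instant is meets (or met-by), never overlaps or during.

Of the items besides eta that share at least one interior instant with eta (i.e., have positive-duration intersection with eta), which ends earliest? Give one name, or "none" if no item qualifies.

Target eta = [t=121, t=412].
beta [t=541, t=603] → after → excluded.
delta [t=652, t=794] → after → excluded.
epsilon [t=536, t=847] → after → excluded.
lambda [t=347, t=637] → overlapped-by → candidate.
mu [t=25, t=471] → contains → candidate.
theta [t=478, t=481] → after → excluded.
zeta [t=805, t=810] → after → excluded.
Among candidates, earliest end is t=471 → mu.

mu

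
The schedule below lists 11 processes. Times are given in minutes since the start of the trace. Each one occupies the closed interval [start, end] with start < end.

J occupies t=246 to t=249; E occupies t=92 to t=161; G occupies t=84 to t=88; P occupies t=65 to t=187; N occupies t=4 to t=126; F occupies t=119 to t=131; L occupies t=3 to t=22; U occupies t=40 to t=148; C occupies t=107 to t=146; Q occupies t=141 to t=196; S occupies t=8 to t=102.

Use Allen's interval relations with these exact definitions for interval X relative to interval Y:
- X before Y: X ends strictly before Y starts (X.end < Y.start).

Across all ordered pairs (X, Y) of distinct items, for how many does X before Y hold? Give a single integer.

26

Checking all 110 ordered pairs for relation 'before'; matching pairs in alphabetical order:
(C, J): C before J ✓
(E, J): E before J ✓
(F, J): F before J ✓
(F, Q): F before Q ✓
(G, C): G before C ✓
(G, E): G before E ✓
(G, F): G before F ✓
(G, J): G before J ✓
(G, Q): G before Q ✓
(L, C): L before C ✓
(L, E): L before E ✓
(L, F): L before F ✓
(L, G): L before G ✓
(L, J): L before J ✓
(L, P): L before P ✓
(L, Q): L before Q ✓
(L, U): L before U ✓
(N, J): N before J ✓
(N, Q): N before Q ✓
(P, J): P before J ✓
(Q, J): Q before J ✓
(S, C): S before C ✓
(S, F): S before F ✓
(S, J): S before J ✓
... plus 2 further pairs not listed.
Count: 26.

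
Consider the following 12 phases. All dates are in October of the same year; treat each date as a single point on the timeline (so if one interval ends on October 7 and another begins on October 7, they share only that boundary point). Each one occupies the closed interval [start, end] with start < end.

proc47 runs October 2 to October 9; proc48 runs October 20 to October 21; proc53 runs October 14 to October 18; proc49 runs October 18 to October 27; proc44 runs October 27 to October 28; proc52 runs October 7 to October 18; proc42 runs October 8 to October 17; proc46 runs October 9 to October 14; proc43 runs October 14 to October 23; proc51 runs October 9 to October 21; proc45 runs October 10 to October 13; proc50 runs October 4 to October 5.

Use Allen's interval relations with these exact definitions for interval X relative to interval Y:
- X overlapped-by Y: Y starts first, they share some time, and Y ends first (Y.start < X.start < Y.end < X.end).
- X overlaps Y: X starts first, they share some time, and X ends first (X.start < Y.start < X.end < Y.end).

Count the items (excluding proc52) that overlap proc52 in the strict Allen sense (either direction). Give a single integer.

3

Target proc52 = [October 7, October 18].
proc42 [October 8, October 17] → during → no.
proc43 [October 14, October 23] → overlapped-by → counts.
proc44 [October 27, October 28] → after → no.
proc45 [October 10, October 13] → during → no.
proc46 [October 9, October 14] → during → no.
proc47 [October 2, October 9] → overlaps → counts.
proc48 [October 20, October 21] → after → no.
proc49 [October 18, October 27] → met-by → no.
proc50 [October 4, October 5] → before → no.
proc51 [October 9, October 21] → overlapped-by → counts.
proc53 [October 14, October 18] → finishes → no.
Total: 3.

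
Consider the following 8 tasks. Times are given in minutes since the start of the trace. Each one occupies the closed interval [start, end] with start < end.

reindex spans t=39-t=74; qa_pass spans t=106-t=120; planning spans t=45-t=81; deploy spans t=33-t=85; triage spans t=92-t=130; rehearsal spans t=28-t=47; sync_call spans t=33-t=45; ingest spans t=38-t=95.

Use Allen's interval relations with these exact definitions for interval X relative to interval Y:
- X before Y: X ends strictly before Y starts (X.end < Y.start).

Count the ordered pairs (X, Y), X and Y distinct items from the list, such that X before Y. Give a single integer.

Checking all 56 ordered pairs for relation 'before'; matching pairs in alphabetical order:
(deploy, qa_pass): deploy before qa_pass ✓
(deploy, triage): deploy before triage ✓
(ingest, qa_pass): ingest before qa_pass ✓
(planning, qa_pass): planning before qa_pass ✓
(planning, triage): planning before triage ✓
(rehearsal, qa_pass): rehearsal before qa_pass ✓
(rehearsal, triage): rehearsal before triage ✓
(reindex, qa_pass): reindex before qa_pass ✓
(reindex, triage): reindex before triage ✓
(sync_call, qa_pass): sync_call before qa_pass ✓
(sync_call, triage): sync_call before triage ✓
Count: 11.

11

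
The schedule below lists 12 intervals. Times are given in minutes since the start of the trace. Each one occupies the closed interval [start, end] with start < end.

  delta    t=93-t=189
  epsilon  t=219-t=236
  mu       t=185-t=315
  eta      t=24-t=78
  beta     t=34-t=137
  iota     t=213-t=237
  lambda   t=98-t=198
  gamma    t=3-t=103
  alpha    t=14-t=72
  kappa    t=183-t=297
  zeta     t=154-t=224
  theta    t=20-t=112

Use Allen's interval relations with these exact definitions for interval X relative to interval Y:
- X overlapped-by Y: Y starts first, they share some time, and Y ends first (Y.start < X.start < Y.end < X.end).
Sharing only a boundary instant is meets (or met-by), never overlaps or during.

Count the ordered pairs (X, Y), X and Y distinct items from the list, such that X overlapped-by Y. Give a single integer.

25

Checking all 132 ordered pairs for relation 'overlapped-by'; matching pairs in alphabetical order:
(beta, alpha): beta overlapped-by alpha ✓
(beta, eta): beta overlapped-by eta ✓
(beta, gamma): beta overlapped-by gamma ✓
(beta, theta): beta overlapped-by theta ✓
(delta, beta): delta overlapped-by beta ✓
(delta, gamma): delta overlapped-by gamma ✓
(delta, theta): delta overlapped-by theta ✓
(epsilon, zeta): epsilon overlapped-by zeta ✓
(eta, alpha): eta overlapped-by alpha ✓
(iota, zeta): iota overlapped-by zeta ✓
(kappa, delta): kappa overlapped-by delta ✓
(kappa, lambda): kappa overlapped-by lambda ✓
(kappa, zeta): kappa overlapped-by zeta ✓
(lambda, beta): lambda overlapped-by beta ✓
(lambda, delta): lambda overlapped-by delta ✓
(lambda, gamma): lambda overlapped-by gamma ✓
(lambda, theta): lambda overlapped-by theta ✓
(mu, delta): mu overlapped-by delta ✓
(mu, kappa): mu overlapped-by kappa ✓
(mu, lambda): mu overlapped-by lambda ✓
(mu, zeta): mu overlapped-by zeta ✓
(theta, alpha): theta overlapped-by alpha ✓
(theta, gamma): theta overlapped-by gamma ✓
(zeta, delta): zeta overlapped-by delta ✓
... plus 1 further pairs not listed.
Count: 25.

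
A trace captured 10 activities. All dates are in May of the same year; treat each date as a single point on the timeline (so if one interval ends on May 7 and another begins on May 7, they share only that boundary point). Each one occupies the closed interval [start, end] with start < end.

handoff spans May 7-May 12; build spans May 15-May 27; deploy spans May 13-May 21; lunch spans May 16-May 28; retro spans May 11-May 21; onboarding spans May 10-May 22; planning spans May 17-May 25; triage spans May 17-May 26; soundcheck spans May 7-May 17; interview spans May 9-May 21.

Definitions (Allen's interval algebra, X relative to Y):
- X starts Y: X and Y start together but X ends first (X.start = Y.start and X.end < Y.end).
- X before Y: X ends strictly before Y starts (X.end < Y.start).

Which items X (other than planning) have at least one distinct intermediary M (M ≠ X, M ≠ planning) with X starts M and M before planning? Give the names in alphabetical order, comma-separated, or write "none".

none

Target planning = [May 17, May 25].
Intermediaries M with M before planning: handoff.
Via handoff — items with X starts handoff: none.
Union: none.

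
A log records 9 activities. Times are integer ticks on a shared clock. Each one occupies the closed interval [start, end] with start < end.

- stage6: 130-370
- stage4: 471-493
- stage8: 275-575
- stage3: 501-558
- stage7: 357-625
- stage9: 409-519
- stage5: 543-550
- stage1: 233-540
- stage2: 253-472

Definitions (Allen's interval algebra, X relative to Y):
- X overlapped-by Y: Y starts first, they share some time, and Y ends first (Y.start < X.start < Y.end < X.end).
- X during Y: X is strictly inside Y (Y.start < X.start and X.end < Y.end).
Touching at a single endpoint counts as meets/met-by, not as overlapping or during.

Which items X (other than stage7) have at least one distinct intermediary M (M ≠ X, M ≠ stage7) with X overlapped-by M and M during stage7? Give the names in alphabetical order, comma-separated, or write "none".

stage3

Target stage7 = [357, 625].
Intermediaries M with M during stage7: stage3, stage4, stage5, stage9.
Via stage3 — items with X overlapped-by stage3: none.
Via stage4 — items with X overlapped-by stage4: none.
Via stage5 — items with X overlapped-by stage5: none.
Via stage9 — items with X overlapped-by stage9: stage3.
Union: stage3.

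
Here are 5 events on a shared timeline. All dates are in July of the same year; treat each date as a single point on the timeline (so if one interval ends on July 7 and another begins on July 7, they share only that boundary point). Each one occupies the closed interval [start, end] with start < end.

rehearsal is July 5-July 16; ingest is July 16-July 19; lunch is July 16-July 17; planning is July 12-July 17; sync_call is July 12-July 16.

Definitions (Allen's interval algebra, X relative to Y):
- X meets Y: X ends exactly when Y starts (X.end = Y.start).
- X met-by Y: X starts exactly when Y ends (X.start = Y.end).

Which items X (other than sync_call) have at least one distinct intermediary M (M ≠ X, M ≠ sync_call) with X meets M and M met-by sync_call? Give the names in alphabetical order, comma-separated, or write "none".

rehearsal

Target sync_call = [July 12, July 16].
Intermediaries M with M met-by sync_call: ingest, lunch.
Via ingest — items with X meets ingest: rehearsal.
Via lunch — items with X meets lunch: rehearsal.
Union: rehearsal.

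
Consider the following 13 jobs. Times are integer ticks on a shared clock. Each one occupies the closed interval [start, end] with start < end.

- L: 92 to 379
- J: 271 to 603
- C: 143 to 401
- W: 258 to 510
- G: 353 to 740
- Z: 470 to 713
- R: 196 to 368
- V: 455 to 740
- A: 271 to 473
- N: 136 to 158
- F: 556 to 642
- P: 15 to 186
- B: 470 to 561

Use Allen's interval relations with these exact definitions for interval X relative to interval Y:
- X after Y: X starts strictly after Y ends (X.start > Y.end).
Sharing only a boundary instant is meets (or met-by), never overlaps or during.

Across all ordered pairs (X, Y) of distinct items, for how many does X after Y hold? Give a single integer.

Checking all 156 ordered pairs for relation 'after'; matching pairs in alphabetical order:
(A, N): A after N ✓
(A, P): A after P ✓
(B, C): B after C ✓
(B, L): B after L ✓
(B, N): B after N ✓
(B, P): B after P ✓
(B, R): B after R ✓
(F, A): F after A ✓
(F, C): F after C ✓
(F, L): F after L ✓
(F, N): F after N ✓
(F, P): F after P ✓
(F, R): F after R ✓
(F, W): F after W ✓
(G, N): G after N ✓
(G, P): G after P ✓
(J, N): J after N ✓
(J, P): J after P ✓
(R, N): R after N ✓
(R, P): R after P ✓
(V, C): V after C ✓
(V, L): V after L ✓
(V, N): V after N ✓
(V, P): V after P ✓
... plus 8 further pairs not listed.
Count: 32.

32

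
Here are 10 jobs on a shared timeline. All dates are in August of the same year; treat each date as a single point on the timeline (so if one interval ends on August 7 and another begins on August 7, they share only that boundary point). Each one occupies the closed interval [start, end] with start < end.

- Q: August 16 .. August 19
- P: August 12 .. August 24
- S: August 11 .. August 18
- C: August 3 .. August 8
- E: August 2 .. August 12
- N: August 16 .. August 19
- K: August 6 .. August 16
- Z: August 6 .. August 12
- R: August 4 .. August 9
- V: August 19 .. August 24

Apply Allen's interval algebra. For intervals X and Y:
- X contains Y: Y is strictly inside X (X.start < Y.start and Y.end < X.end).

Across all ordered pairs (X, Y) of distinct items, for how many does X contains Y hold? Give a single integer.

4

Checking all 90 ordered pairs for relation 'contains'; matching pairs in alphabetical order:
(E, C): E contains C ✓
(E, R): E contains R ✓
(P, N): P contains N ✓
(P, Q): P contains Q ✓
Count: 4.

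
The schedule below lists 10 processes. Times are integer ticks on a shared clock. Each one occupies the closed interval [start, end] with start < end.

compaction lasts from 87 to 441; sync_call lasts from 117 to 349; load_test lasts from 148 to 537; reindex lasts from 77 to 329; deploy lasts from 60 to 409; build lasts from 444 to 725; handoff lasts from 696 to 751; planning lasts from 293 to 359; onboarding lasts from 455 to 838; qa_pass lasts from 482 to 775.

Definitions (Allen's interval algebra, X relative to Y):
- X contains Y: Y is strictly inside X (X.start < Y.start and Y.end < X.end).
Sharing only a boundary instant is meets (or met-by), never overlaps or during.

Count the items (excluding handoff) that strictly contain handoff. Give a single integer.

Target handoff = [696, 751].
build [444, 725] → overlaps → no.
compaction [87, 441] → before → no.
deploy [60, 409] → before → no.
load_test [148, 537] → before → no.
onboarding [455, 838] → contains → counts.
planning [293, 359] → before → no.
qa_pass [482, 775] → contains → counts.
reindex [77, 329] → before → no.
sync_call [117, 349] → before → no.
Total: 2.

2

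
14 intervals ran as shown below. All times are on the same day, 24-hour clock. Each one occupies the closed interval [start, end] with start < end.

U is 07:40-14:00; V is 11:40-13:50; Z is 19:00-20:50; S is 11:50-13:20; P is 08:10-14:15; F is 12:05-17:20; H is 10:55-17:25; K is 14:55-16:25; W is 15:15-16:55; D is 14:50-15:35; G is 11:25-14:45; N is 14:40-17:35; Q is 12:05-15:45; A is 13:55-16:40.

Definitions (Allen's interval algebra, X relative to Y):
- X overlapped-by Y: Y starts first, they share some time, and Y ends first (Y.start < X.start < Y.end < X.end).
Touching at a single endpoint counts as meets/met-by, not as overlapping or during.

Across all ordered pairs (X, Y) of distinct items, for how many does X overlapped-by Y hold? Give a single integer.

30

Checking all 182 ordered pairs for relation 'overlapped-by'; matching pairs in alphabetical order:
(A, G): A overlapped-by G ✓
(A, P): A overlapped-by P ✓
(A, Q): A overlapped-by Q ✓
(A, U): A overlapped-by U ✓
(F, G): F overlapped-by G ✓
(F, P): F overlapped-by P ✓
(F, S): F overlapped-by S ✓
(F, U): F overlapped-by U ✓
(F, V): F overlapped-by V ✓
(G, P): G overlapped-by P ✓
(G, U): G overlapped-by U ✓
(H, P): H overlapped-by P ✓
(H, U): H overlapped-by U ✓
(K, D): K overlapped-by D ✓
(K, Q): K overlapped-by Q ✓
(N, A): N overlapped-by A ✓
(N, F): N overlapped-by F ✓
(N, G): N overlapped-by G ✓
(N, H): N overlapped-by H ✓
(N, Q): N overlapped-by Q ✓
(P, U): P overlapped-by U ✓
(Q, G): Q overlapped-by G ✓
(Q, P): Q overlapped-by P ✓
(Q, S): Q overlapped-by S ✓
... plus 6 further pairs not listed.
Count: 30.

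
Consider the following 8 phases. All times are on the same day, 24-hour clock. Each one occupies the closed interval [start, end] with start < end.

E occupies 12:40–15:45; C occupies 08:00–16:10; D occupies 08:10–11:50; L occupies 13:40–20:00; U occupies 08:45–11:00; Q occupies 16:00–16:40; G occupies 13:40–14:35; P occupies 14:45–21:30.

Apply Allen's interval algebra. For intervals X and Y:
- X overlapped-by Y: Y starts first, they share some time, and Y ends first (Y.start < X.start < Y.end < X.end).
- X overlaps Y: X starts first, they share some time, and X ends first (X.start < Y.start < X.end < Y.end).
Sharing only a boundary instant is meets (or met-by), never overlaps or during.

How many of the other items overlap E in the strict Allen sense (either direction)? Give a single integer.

2

Target E = [12:40, 15:45].
C [08:00, 16:10] → contains → no.
D [08:10, 11:50] → before → no.
G [13:40, 14:35] → during → no.
L [13:40, 20:00] → overlapped-by → counts.
P [14:45, 21:30] → overlapped-by → counts.
Q [16:00, 16:40] → after → no.
U [08:45, 11:00] → before → no.
Total: 2.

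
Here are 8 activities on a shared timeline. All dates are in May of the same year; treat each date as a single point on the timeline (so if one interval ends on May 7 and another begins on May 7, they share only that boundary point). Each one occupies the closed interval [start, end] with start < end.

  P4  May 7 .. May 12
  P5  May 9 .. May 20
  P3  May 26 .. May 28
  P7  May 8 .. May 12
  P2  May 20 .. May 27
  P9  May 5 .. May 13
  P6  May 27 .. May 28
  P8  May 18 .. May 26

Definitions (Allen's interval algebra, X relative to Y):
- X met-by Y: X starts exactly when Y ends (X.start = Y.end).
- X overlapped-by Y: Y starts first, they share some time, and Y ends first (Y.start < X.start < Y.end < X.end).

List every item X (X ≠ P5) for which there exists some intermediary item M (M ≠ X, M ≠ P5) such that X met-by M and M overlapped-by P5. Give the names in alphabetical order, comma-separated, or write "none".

Target P5 = [May 9, May 20].
Intermediaries M with M overlapped-by P5: P8.
Via P8 — items with X met-by P8: P3.
Union: P3.

P3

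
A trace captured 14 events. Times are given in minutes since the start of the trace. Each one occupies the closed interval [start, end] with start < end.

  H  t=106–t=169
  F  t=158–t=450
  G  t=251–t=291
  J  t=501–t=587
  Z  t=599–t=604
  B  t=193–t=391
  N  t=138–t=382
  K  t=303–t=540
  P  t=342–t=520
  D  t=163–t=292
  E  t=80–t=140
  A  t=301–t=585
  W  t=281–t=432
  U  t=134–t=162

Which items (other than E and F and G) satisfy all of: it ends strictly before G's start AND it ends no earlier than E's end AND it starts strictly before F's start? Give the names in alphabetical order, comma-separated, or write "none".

H, U

Conditions: its end is strictly before G's start (X.end < t=251) AND its end is no earlier than E's end (X.end >= t=140) AND its start is strictly before F's start (X.start < t=158).
A: end t=585 < t=251? ✗; end t=585 >= t=140? ✓; start t=301 < t=158? ✗ → no.
B: end t=391 < t=251? ✗; end t=391 >= t=140? ✓; start t=193 < t=158? ✗ → no.
D: end t=292 < t=251? ✗; end t=292 >= t=140? ✓; start t=163 < t=158? ✗ → no.
H: end t=169 < t=251? ✓; end t=169 >= t=140? ✓; start t=106 < t=158? ✓ → yes.
J: end t=587 < t=251? ✗; end t=587 >= t=140? ✓; start t=501 < t=158? ✗ → no.
K: end t=540 < t=251? ✗; end t=540 >= t=140? ✓; start t=303 < t=158? ✗ → no.
N: end t=382 < t=251? ✗; end t=382 >= t=140? ✓; start t=138 < t=158? ✓ → no.
P: end t=520 < t=251? ✗; end t=520 >= t=140? ✓; start t=342 < t=158? ✗ → no.
U: end t=162 < t=251? ✓; end t=162 >= t=140? ✓; start t=134 < t=158? ✓ → yes.
W: end t=432 < t=251? ✗; end t=432 >= t=140? ✓; start t=281 < t=158? ✗ → no.
Z: end t=604 < t=251? ✗; end t=604 >= t=140? ✓; start t=599 < t=158? ✗ → no.
Result: H, U.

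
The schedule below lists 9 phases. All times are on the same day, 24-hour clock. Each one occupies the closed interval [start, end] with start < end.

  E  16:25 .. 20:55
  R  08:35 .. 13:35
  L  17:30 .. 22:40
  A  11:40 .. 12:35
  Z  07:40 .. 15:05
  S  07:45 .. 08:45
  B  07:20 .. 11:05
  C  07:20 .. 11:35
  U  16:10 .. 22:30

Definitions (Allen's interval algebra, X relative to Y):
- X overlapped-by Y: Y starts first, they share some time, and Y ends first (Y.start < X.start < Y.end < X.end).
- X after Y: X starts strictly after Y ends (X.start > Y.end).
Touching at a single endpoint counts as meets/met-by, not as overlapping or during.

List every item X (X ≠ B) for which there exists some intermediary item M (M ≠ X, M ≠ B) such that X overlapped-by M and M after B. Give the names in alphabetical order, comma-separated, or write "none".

Target B = [07:20, 11:05].
Intermediaries M with M after B: A, E, L, U.
Via A — items with X overlapped-by A: none.
Via E — items with X overlapped-by E: L.
Via L — items with X overlapped-by L: none.
Via U — items with X overlapped-by U: L.
Union: L.

L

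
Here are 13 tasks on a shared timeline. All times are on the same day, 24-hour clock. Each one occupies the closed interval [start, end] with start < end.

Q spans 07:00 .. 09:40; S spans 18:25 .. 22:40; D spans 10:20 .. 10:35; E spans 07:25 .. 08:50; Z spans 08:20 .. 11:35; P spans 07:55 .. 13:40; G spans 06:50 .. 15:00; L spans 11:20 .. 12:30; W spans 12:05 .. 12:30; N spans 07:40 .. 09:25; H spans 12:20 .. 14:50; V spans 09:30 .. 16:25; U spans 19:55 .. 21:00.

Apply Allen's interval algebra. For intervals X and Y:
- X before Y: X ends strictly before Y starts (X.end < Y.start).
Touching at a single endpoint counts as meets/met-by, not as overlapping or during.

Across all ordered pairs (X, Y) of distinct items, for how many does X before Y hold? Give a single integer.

41

Checking all 156 ordered pairs for relation 'before'; matching pairs in alphabetical order:
(D, H): D before H ✓
(D, L): D before L ✓
(D, S): D before S ✓
(D, U): D before U ✓
(D, W): D before W ✓
(E, D): E before D ✓
(E, H): E before H ✓
(E, L): E before L ✓
(E, S): E before S ✓
(E, U): E before U ✓
(E, V): E before V ✓
(E, W): E before W ✓
(G, S): G before S ✓
(G, U): G before U ✓
(H, S): H before S ✓
(H, U): H before U ✓
(L, S): L before S ✓
(L, U): L before U ✓
(N, D): N before D ✓
(N, H): N before H ✓
(N, L): N before L ✓
(N, S): N before S ✓
(N, U): N before U ✓
(N, V): N before V ✓
... plus 17 further pairs not listed.
Count: 41.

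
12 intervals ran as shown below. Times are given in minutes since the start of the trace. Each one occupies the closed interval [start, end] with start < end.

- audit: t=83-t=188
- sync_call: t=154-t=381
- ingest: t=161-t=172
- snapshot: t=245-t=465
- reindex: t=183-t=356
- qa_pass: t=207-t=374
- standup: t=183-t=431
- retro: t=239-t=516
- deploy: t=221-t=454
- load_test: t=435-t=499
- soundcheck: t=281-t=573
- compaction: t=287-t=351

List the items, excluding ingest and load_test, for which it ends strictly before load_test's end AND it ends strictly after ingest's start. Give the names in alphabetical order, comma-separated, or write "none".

audit, compaction, deploy, qa_pass, reindex, snapshot, standup, sync_call

Conditions: its end is strictly before load_test's end (X.end < t=499) AND its end is strictly after ingest's start (X.end > t=161).
audit: end t=188 < t=499? ✓; end t=188 > t=161? ✓ → yes.
compaction: end t=351 < t=499? ✓; end t=351 > t=161? ✓ → yes.
deploy: end t=454 < t=499? ✓; end t=454 > t=161? ✓ → yes.
qa_pass: end t=374 < t=499? ✓; end t=374 > t=161? ✓ → yes.
reindex: end t=356 < t=499? ✓; end t=356 > t=161? ✓ → yes.
retro: end t=516 < t=499? ✗; end t=516 > t=161? ✓ → no.
snapshot: end t=465 < t=499? ✓; end t=465 > t=161? ✓ → yes.
soundcheck: end t=573 < t=499? ✗; end t=573 > t=161? ✓ → no.
standup: end t=431 < t=499? ✓; end t=431 > t=161? ✓ → yes.
sync_call: end t=381 < t=499? ✓; end t=381 > t=161? ✓ → yes.
Result: audit, compaction, deploy, qa_pass, reindex, snapshot, standup, sync_call.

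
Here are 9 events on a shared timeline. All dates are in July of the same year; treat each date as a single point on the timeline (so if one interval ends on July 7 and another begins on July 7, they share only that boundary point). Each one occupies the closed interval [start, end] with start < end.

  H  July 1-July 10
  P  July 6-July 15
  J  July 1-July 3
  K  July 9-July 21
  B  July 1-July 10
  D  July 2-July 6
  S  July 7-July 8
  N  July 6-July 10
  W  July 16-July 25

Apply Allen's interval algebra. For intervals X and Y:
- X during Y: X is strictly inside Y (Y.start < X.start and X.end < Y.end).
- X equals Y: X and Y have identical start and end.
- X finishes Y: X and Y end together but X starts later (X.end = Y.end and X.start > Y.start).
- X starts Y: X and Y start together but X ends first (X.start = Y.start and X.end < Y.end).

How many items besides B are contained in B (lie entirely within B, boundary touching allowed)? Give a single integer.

Target B = [July 1, July 10].
D [July 2, July 6] → during → counts.
H [July 1, July 10] → equals → counts.
J [July 1, July 3] → starts → counts.
K [July 9, July 21] → overlapped-by → no.
N [July 6, July 10] → finishes → counts.
P [July 6, July 15] → overlapped-by → no.
S [July 7, July 8] → during → counts.
W [July 16, July 25] → after → no.
Total: 5.

5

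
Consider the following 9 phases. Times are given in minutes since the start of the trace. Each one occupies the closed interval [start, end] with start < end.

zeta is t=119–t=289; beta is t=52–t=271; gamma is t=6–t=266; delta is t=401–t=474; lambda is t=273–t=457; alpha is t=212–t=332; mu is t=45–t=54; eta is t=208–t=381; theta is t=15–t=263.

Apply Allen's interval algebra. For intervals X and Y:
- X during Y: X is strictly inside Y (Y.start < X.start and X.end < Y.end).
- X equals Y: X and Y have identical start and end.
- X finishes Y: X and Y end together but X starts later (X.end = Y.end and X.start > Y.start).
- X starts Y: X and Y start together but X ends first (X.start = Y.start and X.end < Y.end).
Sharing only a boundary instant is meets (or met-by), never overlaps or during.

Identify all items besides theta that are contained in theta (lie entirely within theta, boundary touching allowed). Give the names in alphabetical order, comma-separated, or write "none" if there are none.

Target theta = [t=15, t=263].
alpha [t=212, t=332] → overlapped-by → no.
beta [t=52, t=271] → overlapped-by → no.
delta [t=401, t=474] → after → no.
eta [t=208, t=381] → overlapped-by → no.
gamma [t=6, t=266] → contains → no.
lambda [t=273, t=457] → after → no.
mu [t=45, t=54] → during → yes.
zeta [t=119, t=289] → overlapped-by → no.
Result: mu.

mu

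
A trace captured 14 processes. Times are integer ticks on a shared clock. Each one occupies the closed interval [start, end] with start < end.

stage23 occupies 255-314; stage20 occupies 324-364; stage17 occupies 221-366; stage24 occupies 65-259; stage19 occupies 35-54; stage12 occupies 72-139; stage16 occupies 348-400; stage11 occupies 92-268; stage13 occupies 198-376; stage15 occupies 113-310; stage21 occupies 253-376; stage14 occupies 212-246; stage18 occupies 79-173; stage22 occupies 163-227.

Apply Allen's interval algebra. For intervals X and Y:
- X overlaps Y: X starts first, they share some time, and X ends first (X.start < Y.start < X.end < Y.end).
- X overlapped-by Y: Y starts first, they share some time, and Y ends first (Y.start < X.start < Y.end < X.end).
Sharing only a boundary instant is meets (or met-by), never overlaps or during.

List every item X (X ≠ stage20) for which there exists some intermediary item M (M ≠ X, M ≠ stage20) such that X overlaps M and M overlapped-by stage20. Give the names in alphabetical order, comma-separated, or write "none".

Target stage20 = [324, 364].
Intermediaries M with M overlapped-by stage20: stage16.
Via stage16 — items with X overlaps stage16: stage13, stage17, stage21.
Union: stage13, stage17, stage21.

stage13, stage17, stage21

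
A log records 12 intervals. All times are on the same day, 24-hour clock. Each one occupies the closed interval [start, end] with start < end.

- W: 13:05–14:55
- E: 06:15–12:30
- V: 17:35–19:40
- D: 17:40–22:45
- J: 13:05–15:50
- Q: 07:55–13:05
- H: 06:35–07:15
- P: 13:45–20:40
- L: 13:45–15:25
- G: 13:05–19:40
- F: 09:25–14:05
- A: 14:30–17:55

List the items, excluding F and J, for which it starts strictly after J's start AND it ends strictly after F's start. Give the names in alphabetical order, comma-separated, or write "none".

Conditions: its start is strictly after J's start (X.start > 13:05) AND its end is strictly after F's start (X.end > 09:25).
A: start 14:30 > 13:05? ✓; end 17:55 > 09:25? ✓ → yes.
D: start 17:40 > 13:05? ✓; end 22:45 > 09:25? ✓ → yes.
E: start 06:15 > 13:05? ✗; end 12:30 > 09:25? ✓ → no.
G: start 13:05 > 13:05? ✗; end 19:40 > 09:25? ✓ → no.
H: start 06:35 > 13:05? ✗; end 07:15 > 09:25? ✗ → no.
L: start 13:45 > 13:05? ✓; end 15:25 > 09:25? ✓ → yes.
P: start 13:45 > 13:05? ✓; end 20:40 > 09:25? ✓ → yes.
Q: start 07:55 > 13:05? ✗; end 13:05 > 09:25? ✓ → no.
V: start 17:35 > 13:05? ✓; end 19:40 > 09:25? ✓ → yes.
W: start 13:05 > 13:05? ✗; end 14:55 > 09:25? ✓ → no.
Result: A, D, L, P, V.

A, D, L, P, V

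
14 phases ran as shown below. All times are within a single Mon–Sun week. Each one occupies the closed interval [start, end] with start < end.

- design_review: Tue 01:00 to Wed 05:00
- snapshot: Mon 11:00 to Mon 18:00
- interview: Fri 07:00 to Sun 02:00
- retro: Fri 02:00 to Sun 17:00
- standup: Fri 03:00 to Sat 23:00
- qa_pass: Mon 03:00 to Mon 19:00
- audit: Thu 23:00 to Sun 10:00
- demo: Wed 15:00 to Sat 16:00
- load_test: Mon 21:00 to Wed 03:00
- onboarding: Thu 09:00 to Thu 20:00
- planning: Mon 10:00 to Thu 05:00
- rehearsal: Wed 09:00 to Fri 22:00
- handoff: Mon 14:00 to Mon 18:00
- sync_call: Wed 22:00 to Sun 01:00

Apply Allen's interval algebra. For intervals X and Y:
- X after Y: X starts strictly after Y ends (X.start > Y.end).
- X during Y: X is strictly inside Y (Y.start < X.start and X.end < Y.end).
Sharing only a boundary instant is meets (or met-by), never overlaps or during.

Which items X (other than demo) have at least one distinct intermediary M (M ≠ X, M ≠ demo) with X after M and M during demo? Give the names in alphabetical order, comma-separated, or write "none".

audit, interview, retro, standup

Target demo = [Wed 15:00, Sat 16:00].
Intermediaries M with M during demo: onboarding.
Via onboarding — items with X after onboarding: audit, interview, retro, standup.
Union: audit, interview, retro, standup.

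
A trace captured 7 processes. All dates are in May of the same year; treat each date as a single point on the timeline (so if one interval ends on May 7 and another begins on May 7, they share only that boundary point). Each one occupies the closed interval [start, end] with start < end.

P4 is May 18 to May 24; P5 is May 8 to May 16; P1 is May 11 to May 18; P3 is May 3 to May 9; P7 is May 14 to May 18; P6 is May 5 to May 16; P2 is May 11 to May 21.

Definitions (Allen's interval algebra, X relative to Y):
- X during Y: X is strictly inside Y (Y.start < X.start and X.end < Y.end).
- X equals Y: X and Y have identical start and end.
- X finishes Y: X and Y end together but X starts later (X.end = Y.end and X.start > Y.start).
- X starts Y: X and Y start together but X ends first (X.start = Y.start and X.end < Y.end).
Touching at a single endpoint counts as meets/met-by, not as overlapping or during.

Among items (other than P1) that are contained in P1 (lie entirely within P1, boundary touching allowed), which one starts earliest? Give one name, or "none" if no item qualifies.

P7

Target P1 = [May 11, May 18].
P2 [May 11, May 21] → started-by → excluded.
P3 [May 3, May 9] → before → excluded.
P4 [May 18, May 24] → met-by → excluded.
P5 [May 8, May 16] → overlaps → excluded.
P6 [May 5, May 16] → overlaps → excluded.
P7 [May 14, May 18] → finishes → candidate.
Among candidates, earliest start is May 14 → P7.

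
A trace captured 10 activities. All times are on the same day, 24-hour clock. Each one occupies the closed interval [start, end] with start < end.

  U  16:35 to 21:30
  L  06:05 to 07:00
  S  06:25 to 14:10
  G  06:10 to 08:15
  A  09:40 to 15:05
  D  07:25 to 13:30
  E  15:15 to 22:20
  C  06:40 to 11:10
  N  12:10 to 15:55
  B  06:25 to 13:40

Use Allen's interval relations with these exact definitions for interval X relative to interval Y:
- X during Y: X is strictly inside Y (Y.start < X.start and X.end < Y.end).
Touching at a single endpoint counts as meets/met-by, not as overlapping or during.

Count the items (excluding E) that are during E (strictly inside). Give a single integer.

Target E = [15:15, 22:20].
A [09:40, 15:05] → before → no.
B [06:25, 13:40] → before → no.
C [06:40, 11:10] → before → no.
D [07:25, 13:30] → before → no.
G [06:10, 08:15] → before → no.
L [06:05, 07:00] → before → no.
N [12:10, 15:55] → overlaps → no.
S [06:25, 14:10] → before → no.
U [16:35, 21:30] → during → counts.
Total: 1.

1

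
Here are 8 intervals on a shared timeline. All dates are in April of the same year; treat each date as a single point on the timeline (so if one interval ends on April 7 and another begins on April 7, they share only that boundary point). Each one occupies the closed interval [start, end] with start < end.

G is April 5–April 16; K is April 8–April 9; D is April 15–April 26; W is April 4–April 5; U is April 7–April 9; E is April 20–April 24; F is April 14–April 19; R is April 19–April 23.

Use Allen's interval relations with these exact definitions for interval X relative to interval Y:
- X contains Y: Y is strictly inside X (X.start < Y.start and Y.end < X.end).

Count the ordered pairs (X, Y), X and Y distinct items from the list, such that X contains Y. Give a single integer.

Checking all 56 ordered pairs for relation 'contains'; matching pairs in alphabetical order:
(D, E): D contains E ✓
(D, R): D contains R ✓
(G, K): G contains K ✓
(G, U): G contains U ✓
Count: 4.

4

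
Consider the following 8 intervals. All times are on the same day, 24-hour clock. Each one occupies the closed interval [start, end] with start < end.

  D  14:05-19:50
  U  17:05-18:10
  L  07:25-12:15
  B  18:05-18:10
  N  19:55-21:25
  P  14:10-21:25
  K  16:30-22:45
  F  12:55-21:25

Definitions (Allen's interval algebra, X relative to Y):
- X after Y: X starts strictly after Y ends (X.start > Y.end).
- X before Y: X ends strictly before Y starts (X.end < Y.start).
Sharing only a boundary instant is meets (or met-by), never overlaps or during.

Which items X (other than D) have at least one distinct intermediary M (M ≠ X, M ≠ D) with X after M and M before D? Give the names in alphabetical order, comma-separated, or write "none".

Target D = [14:05, 19:50].
Intermediaries M with M before D: L.
Via L — items with X after L: B, F, K, N, P, U.
Union: B, F, K, N, P, U.

B, F, K, N, P, U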